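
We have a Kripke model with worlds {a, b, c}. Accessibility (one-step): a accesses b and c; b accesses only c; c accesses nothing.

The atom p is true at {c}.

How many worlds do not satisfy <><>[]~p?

2

a: successors {b, c}; <>[]~p there: b:T, c:F. ✓
b: successors {c}; <>[]~p there: c:F. ✗
c: no successors, so <><>[]~p fails. ✗
Satisfying worlds: {a}.
So <><>[]~p fails at the other 2 worlds.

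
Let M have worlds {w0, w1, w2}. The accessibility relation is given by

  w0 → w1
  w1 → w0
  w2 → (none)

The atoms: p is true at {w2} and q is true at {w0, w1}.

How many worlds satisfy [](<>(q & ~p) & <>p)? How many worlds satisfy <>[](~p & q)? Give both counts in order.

1 and 2

For [](<>(q & ~p) & <>p):
w0: successors {w1}; <>(q & ~p) & <>p there: w1:F. ✗
w1: successors {w0}; <>(q & ~p) & <>p there: w0:F. ✗
w2: no successors, so [](<>(q & ~p) & <>p) holds vacuously. ✓
— 1 world.
For <>[](~p & q):
w0: successors {w1}; [](~p & q) there: w1:T. ✓
w1: successors {w0}; [](~p & q) there: w0:T. ✓
w2: no successors, so <>[](~p & q) fails. ✗
— 2 worlds.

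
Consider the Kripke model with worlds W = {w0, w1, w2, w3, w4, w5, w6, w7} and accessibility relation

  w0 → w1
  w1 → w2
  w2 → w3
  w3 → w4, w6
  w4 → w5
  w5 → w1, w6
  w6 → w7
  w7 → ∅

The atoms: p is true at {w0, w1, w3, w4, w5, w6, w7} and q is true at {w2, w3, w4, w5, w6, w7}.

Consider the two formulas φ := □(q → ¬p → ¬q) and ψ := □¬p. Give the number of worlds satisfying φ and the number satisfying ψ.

7 and 2

For □(q → ¬p → ¬q):
w0: successors {w1}; q → ¬p → ¬q there: w1:T. ✓
w1: successors {w2}; q → ¬p → ¬q there: w2:F. ✗
w2: successors {w3}; q → ¬p → ¬q there: w3:T. ✓
w3: successors {w4, w6}; q → ¬p → ¬q there: w4:T, w6:T. ✓
w4: successors {w5}; q → ¬p → ¬q there: w5:T. ✓
w5: successors {w1, w6}; q → ¬p → ¬q there: w1:T, w6:T. ✓
w6: successors {w7}; q → ¬p → ¬q there: w7:T. ✓
w7: no successors, so □(q → ¬p → ¬q) holds vacuously. ✓
— 7 worlds.
For □¬p:
w0: successors {w1}; ¬p there: w1:F. ✗
w1: successors {w2}; ¬p there: w2:T. ✓
w2: successors {w3}; ¬p there: w3:F. ✗
w3: successors {w4, w6}; ¬p there: w4:F, w6:F. ✗
w4: successors {w5}; ¬p there: w5:F. ✗
w5: successors {w1, w6}; ¬p there: w1:F, w6:F. ✗
w6: successors {w7}; ¬p there: w7:F. ✗
w7: no successors, so □¬p holds vacuously. ✓
— 2 worlds.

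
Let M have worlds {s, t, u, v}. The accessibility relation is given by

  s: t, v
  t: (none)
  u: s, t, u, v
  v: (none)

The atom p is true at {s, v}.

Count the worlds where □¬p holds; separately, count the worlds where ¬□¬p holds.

2 and 2

For □¬p:
s: successors {t, v}; ¬p there: t:T, v:F. ✗
t: no successors, so □¬p holds vacuously. ✓
u: successors {s, t, u, v}; ¬p there: s:F, t:T, u:T, v:F. ✗
v: no successors, so □¬p holds vacuously. ✓
— 2 worlds.
For ¬□¬p:
s: □¬p is F. ✓
t: □¬p is T. ✗
u: □¬p is F. ✓
v: □¬p is T. ✗
— 2 worlds.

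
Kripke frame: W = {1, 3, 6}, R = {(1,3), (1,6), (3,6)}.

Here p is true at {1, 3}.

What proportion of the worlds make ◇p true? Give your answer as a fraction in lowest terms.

1/3

1: successors {3, 6}; p there: 3:T, 6:F. ✓
3: successors {6}; p there: 6:F. ✗
6: no successors, so ◇p fails. ✗
That's 1 of 3 worlds, so 1/3.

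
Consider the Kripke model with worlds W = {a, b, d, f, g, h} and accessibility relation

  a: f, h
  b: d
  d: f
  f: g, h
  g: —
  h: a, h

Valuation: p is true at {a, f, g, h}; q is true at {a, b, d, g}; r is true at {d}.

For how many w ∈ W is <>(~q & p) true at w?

a: successors {f, h}; ~q & p there: f:T, h:T. ✓
b: successors {d}; ~q & p there: d:F. ✗
d: successors {f}; ~q & p there: f:T. ✓
f: successors {g, h}; ~q & p there: g:F, h:T. ✓
g: no successors, so <>(~q & p) fails. ✗
h: successors {a, h}; ~q & p there: a:F, h:T. ✓
Satisfying worlds: {a, d, f, h}.

4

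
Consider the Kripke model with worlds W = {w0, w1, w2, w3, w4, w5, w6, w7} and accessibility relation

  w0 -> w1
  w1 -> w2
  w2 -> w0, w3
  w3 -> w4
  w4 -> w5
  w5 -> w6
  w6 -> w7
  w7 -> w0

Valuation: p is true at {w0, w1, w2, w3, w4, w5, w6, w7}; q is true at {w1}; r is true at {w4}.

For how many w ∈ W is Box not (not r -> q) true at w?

w0: successors {w1}; not (not r -> q) there: w1:F. ✗
w1: successors {w2}; not (not r -> q) there: w2:T. ✓
w2: successors {w0, w3}; not (not r -> q) there: w0:T, w3:T. ✓
w3: successors {w4}; not (not r -> q) there: w4:F. ✗
w4: successors {w5}; not (not r -> q) there: w5:T. ✓
w5: successors {w6}; not (not r -> q) there: w6:T. ✓
w6: successors {w7}; not (not r -> q) there: w7:T. ✓
w7: successors {w0}; not (not r -> q) there: w0:T. ✓
Satisfying worlds: {w1, w2, w4, w5, w6, w7}.

6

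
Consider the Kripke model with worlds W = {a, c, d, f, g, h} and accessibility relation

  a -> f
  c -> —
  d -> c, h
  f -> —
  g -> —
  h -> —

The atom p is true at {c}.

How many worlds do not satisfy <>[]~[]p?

a: successors {f}; []~[]p there: f:T. ✓
c: no successors, so <>[]~[]p fails. ✗
d: successors {c, h}; []~[]p there: c:T, h:T. ✓
f: no successors, so <>[]~[]p fails. ✗
g: no successors, so <>[]~[]p fails. ✗
h: no successors, so <>[]~[]p fails. ✗
Satisfying worlds: {a, d}.
So <>[]~[]p fails at the other 4 worlds.

4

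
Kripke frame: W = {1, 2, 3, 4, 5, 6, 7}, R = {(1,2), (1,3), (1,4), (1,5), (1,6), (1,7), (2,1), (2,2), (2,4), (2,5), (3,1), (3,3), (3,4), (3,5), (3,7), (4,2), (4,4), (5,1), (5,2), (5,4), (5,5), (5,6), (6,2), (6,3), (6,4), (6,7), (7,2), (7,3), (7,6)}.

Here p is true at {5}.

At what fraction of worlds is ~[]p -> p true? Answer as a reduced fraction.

1: ~[]p is T, p is F. ✗
2: ~[]p is T, p is F. ✗
3: ~[]p is T, p is F. ✗
4: ~[]p is T, p is F. ✗
5: ~[]p is T, p is T. ✓
6: ~[]p is T, p is F. ✗
7: ~[]p is T, p is F. ✗
That's 1 of 7 worlds, so 1/7.

1/7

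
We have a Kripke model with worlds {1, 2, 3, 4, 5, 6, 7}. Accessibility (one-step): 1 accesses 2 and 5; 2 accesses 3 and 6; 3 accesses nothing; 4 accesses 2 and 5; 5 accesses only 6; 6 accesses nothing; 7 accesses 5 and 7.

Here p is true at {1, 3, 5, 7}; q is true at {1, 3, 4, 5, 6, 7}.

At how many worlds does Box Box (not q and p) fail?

3

1: successors {2, 5}; Box (not q and p) there: 2:F, 5:F. ✗
2: successors {3, 6}; Box (not q and p) there: 3:T, 6:T. ✓
3: no successors, so Box Box (not q and p) holds vacuously. ✓
4: successors {2, 5}; Box (not q and p) there: 2:F, 5:F. ✗
5: successors {6}; Box (not q and p) there: 6:T. ✓
6: no successors, so Box Box (not q and p) holds vacuously. ✓
7: successors {5, 7}; Box (not q and p) there: 5:F, 7:F. ✗
Satisfying worlds: {2, 3, 5, 6}.
So Box Box (not q and p) fails at the other 3 worlds.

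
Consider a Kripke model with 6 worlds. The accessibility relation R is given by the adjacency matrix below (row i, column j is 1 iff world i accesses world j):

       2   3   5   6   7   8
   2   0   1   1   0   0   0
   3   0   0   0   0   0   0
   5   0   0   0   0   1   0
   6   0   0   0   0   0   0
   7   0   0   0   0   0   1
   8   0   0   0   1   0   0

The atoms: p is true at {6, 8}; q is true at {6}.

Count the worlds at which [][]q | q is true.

2: [][]q is F, q is F. ✗
3: [][]q is T, q is F. ✓
5: [][]q is F, q is F. ✗
6: [][]q is T, q is T. ✓
7: [][]q is T, q is F. ✓
8: [][]q is T, q is F. ✓
Satisfying worlds: {3, 6, 7, 8}.

4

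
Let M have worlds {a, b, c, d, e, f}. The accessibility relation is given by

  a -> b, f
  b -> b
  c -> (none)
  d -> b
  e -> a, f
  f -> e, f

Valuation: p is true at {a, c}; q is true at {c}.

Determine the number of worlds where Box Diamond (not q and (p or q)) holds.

1

a: successors {b, f}; Diamond (not q and (p or q)) there: b:F, f:F. ✗
b: successors {b}; Diamond (not q and (p or q)) there: b:F. ✗
c: no successors, so Box Diamond (not q and (p or q)) holds vacuously. ✓
d: successors {b}; Diamond (not q and (p or q)) there: b:F. ✗
e: successors {a, f}; Diamond (not q and (p or q)) there: a:F, f:F. ✗
f: successors {e, f}; Diamond (not q and (p or q)) there: e:T, f:F. ✗
Satisfying worlds: {c}.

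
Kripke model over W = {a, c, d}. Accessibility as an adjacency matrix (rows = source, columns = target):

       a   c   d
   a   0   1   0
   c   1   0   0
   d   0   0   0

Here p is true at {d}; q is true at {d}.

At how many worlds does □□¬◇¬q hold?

1

a: successors {c}; □¬◇¬q there: c:F. ✗
c: successors {a}; □¬◇¬q there: a:F. ✗
d: no successors, so □□¬◇¬q holds vacuously. ✓
Satisfying worlds: {d}.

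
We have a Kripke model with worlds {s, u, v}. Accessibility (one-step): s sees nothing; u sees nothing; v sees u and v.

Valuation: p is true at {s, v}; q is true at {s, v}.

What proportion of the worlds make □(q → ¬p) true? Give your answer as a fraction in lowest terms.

2/3

s: no successors, so □(q → ¬p) holds vacuously. ✓
u: no successors, so □(q → ¬p) holds vacuously. ✓
v: successors {u, v}; q → ¬p there: u:T, v:F. ✗
That's 2 of 3 worlds, so 2/3.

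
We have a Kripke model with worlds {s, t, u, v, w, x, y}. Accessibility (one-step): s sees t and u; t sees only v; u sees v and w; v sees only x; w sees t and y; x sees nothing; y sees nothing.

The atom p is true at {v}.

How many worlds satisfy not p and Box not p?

s: not p is T, Box not p is T. ✓
t: not p is T, Box not p is F. ✗
u: not p is T, Box not p is F. ✗
v: not p is F, Box not p is T. ✗
w: not p is T, Box not p is T. ✓
x: not p is T, Box not p is T. ✓
y: not p is T, Box not p is T. ✓
Satisfying worlds: {s, w, x, y}.

4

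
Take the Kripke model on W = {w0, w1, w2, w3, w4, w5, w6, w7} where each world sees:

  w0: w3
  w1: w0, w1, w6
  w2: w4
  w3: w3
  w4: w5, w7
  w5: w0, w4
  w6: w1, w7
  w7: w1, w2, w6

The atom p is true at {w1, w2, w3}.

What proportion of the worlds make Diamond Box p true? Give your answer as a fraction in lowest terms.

w0: successors {w3}; Box p there: w3:T. ✓
w1: successors {w0, w1, w6}; Box p there: w0:T, w1:F, w6:F. ✓
w2: successors {w4}; Box p there: w4:F. ✗
w3: successors {w3}; Box p there: w3:T. ✓
w4: successors {w5, w7}; Box p there: w5:F, w7:F. ✗
w5: successors {w0, w4}; Box p there: w0:T, w4:F. ✓
w6: successors {w1, w7}; Box p there: w1:F, w7:F. ✗
w7: successors {w1, w2, w6}; Box p there: w1:F, w2:F, w6:F. ✗
That's 4 of 8 worlds, so 4/8 = 1/2.

1/2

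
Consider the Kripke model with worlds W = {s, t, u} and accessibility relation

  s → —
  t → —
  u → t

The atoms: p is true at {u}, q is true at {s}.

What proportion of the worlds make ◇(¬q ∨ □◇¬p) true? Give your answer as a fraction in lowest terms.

1/3

s: no successors, so ◇(¬q ∨ □◇¬p) fails. ✗
t: no successors, so ◇(¬q ∨ □◇¬p) fails. ✗
u: successors {t}; ¬q ∨ □◇¬p there: t:T. ✓
That's 1 of 3 worlds, so 1/3.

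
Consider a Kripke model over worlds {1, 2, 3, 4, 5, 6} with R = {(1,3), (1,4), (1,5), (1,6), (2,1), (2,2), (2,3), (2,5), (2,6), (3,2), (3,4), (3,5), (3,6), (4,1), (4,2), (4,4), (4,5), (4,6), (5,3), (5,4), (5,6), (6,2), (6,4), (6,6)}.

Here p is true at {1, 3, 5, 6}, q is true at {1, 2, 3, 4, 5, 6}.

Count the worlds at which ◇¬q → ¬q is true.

6

1: ◇¬q is F, ¬q is F. ✓
2: ◇¬q is F, ¬q is F. ✓
3: ◇¬q is F, ¬q is F. ✓
4: ◇¬q is F, ¬q is F. ✓
5: ◇¬q is F, ¬q is F. ✓
6: ◇¬q is F, ¬q is F. ✓
Satisfying worlds: {1, 2, 3, 4, 5, 6}.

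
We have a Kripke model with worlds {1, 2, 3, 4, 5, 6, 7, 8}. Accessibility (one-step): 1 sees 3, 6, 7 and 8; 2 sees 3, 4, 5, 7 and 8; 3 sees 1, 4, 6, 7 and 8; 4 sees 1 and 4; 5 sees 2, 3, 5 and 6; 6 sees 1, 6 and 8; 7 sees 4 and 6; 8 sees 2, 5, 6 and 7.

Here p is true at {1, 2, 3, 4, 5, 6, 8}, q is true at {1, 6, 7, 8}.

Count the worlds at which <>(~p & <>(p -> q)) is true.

4

1: successors {3, 6, 7, 8}; ~p & <>(p -> q) there: 3:F, 6:F, 7:T, 8:F. ✓
2: successors {3, 4, 5, 7, 8}; ~p & <>(p -> q) there: 3:F, 4:F, 5:F, 7:T, 8:F. ✓
3: successors {1, 4, 6, 7, 8}; ~p & <>(p -> q) there: 1:F, 4:F, 6:F, 7:T, 8:F. ✓
4: successors {1, 4}; ~p & <>(p -> q) there: 1:F, 4:F. ✗
5: successors {2, 3, 5, 6}; ~p & <>(p -> q) there: 2:F, 3:F, 5:F, 6:F. ✗
6: successors {1, 6, 8}; ~p & <>(p -> q) there: 1:F, 6:F, 8:F. ✗
7: successors {4, 6}; ~p & <>(p -> q) there: 4:F, 6:F. ✗
8: successors {2, 5, 6, 7}; ~p & <>(p -> q) there: 2:F, 5:F, 6:F, 7:T. ✓
Satisfying worlds: {1, 2, 3, 8}.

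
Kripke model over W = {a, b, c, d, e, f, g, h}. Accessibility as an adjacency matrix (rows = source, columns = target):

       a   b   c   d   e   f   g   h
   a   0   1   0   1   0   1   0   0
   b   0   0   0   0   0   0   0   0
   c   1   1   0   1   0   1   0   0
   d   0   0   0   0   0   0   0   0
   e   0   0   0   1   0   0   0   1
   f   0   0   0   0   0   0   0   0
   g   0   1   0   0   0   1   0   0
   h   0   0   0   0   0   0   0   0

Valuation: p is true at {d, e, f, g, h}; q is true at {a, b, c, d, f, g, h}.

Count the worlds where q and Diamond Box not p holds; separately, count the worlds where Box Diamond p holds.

For q and Diamond Box not p:
a: q is T, Diamond Box not p is T. ✓
b: q is T, Diamond Box not p is F. ✗
c: q is T, Diamond Box not p is T. ✓
d: q is T, Diamond Box not p is F. ✗
e: q is F, Diamond Box not p is T. ✗
f: q is T, Diamond Box not p is F. ✗
g: q is T, Diamond Box not p is T. ✓
h: q is T, Diamond Box not p is F. ✗
— 3 worlds.
For Box Diamond p:
a: successors {b, d, f}; Diamond p there: b:F, d:F, f:F. ✗
b: no successors, so Box Diamond p holds vacuously. ✓
c: successors {a, b, d, f}; Diamond p there: a:T, b:F, d:F, f:F. ✗
d: no successors, so Box Diamond p holds vacuously. ✓
e: successors {d, h}; Diamond p there: d:F, h:F. ✗
f: no successors, so Box Diamond p holds vacuously. ✓
g: successors {b, f}; Diamond p there: b:F, f:F. ✗
h: no successors, so Box Diamond p holds vacuously. ✓
— 4 worlds.

3 and 4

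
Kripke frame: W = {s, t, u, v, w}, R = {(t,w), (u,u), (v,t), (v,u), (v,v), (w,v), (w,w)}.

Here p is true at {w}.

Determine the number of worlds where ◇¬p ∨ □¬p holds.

s: ◇¬p is F, □¬p is T. ✓
t: ◇¬p is F, □¬p is F. ✗
u: ◇¬p is T, □¬p is T. ✓
v: ◇¬p is T, □¬p is T. ✓
w: ◇¬p is T, □¬p is F. ✓
Satisfying worlds: {s, u, v, w}.

4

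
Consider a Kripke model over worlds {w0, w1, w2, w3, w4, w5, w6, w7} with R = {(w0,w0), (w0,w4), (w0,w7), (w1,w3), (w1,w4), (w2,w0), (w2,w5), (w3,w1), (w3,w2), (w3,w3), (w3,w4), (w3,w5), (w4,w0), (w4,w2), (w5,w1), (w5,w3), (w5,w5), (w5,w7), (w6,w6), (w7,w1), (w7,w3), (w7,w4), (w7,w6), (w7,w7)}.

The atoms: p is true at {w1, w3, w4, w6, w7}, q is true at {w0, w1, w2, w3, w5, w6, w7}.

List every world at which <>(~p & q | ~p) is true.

w0: successors {w0, w4, w7}; ~p & q | ~p there: w0:T, w4:F, w7:F. ✓
w1: successors {w3, w4}; ~p & q | ~p there: w3:F, w4:F. ✗
w2: successors {w0, w5}; ~p & q | ~p there: w0:T, w5:T. ✓
w3: successors {w1, w2, w3, w4, w5}; ~p & q | ~p there: w1:F, w2:T, w3:F, w4:F, w5:T. ✓
w4: successors {w0, w2}; ~p & q | ~p there: w0:T, w2:T. ✓
w5: successors {w1, w3, w5, w7}; ~p & q | ~p there: w1:F, w3:F, w5:T, w7:F. ✓
w6: successors {w6}; ~p & q | ~p there: w6:F. ✗
w7: successors {w1, w3, w4, w6, w7}; ~p & q | ~p there: w1:F, w3:F, w4:F, w6:F, w7:F. ✗

{w0, w2, w3, w4, w5}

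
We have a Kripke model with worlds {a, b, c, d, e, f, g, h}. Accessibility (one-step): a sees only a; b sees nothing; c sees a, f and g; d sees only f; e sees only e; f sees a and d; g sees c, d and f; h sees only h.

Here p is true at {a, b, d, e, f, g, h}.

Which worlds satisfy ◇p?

{a, c, d, e, f, g, h}

a: successors {a}; p there: a:T. ✓
b: no successors, so ◇p fails. ✗
c: successors {a, f, g}; p there: a:T, f:T, g:T. ✓
d: successors {f}; p there: f:T. ✓
e: successors {e}; p there: e:T. ✓
f: successors {a, d}; p there: a:T, d:T. ✓
g: successors {c, d, f}; p there: c:F, d:T, f:T. ✓
h: successors {h}; p there: h:T. ✓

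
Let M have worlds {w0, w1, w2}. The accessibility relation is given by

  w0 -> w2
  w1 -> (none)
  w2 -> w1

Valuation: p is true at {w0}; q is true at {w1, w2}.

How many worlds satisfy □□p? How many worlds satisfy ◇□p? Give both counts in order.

For □□p:
w0: successors {w2}; □p there: w2:F. ✗
w1: no successors, so □□p holds vacuously. ✓
w2: successors {w1}; □p there: w1:T. ✓
— 2 worlds.
For ◇□p:
w0: successors {w2}; □p there: w2:F. ✗
w1: no successors, so ◇□p fails. ✗
w2: successors {w1}; □p there: w1:T. ✓
— 1 world.

2 and 1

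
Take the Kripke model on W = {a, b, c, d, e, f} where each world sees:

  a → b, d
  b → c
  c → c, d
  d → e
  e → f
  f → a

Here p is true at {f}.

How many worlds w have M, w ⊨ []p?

a: successors {b, d}; p there: b:F, d:F. ✗
b: successors {c}; p there: c:F. ✗
c: successors {c, d}; p there: c:F, d:F. ✗
d: successors {e}; p there: e:F. ✗
e: successors {f}; p there: f:T. ✓
f: successors {a}; p there: a:F. ✗
Satisfying worlds: {e}.

1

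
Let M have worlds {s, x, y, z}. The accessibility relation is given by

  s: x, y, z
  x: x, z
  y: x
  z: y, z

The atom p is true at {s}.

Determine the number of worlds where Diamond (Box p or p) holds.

s: successors {x, y, z}; Box p or p there: x:F, y:F, z:F. ✗
x: successors {x, z}; Box p or p there: x:F, z:F. ✗
y: successors {x}; Box p or p there: x:F. ✗
z: successors {y, z}; Box p or p there: y:F, z:F. ✗
Satisfying worlds: ∅.

0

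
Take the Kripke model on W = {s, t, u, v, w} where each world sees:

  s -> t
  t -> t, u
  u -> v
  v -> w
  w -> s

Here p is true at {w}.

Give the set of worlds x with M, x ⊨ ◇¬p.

s: successors {t}; ¬p there: t:T. ✓
t: successors {t, u}; ¬p there: t:T, u:T. ✓
u: successors {v}; ¬p there: v:T. ✓
v: successors {w}; ¬p there: w:F. ✗
w: successors {s}; ¬p there: s:T. ✓

{s, t, u, w}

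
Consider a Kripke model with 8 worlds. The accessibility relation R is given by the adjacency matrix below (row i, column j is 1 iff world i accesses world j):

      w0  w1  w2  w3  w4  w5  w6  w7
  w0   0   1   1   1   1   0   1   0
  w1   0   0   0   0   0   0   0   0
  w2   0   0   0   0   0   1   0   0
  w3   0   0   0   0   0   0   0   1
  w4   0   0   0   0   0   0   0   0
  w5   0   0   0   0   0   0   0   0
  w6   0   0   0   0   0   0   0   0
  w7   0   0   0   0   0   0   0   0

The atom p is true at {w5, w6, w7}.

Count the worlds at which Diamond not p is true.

1

w0: successors {w1, w2, w3, w4, w6}; not p there: w1:T, w2:T, w3:T, w4:T, w6:F. ✓
w1: no successors, so Diamond not p fails. ✗
w2: successors {w5}; not p there: w5:F. ✗
w3: successors {w7}; not p there: w7:F. ✗
w4: no successors, so Diamond not p fails. ✗
w5: no successors, so Diamond not p fails. ✗
w6: no successors, so Diamond not p fails. ✗
w7: no successors, so Diamond not p fails. ✗
Satisfying worlds: {w0}.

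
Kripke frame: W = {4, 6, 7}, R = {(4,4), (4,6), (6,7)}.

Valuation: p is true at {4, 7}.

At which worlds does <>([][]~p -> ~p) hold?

4: successors {4, 6}; [][]~p -> ~p there: 4:T, 6:T. ✓
6: successors {7}; [][]~p -> ~p there: 7:F. ✗
7: no successors, so <>([][]~p -> ~p) fails. ✗

{4}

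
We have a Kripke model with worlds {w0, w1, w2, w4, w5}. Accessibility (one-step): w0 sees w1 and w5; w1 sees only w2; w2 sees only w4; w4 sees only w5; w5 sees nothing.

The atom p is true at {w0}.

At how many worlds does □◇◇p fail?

w0: successors {w1, w5}; ◇◇p there: w1:F, w5:F. ✗
w1: successors {w2}; ◇◇p there: w2:F. ✗
w2: successors {w4}; ◇◇p there: w4:F. ✗
w4: successors {w5}; ◇◇p there: w5:F. ✗
w5: no successors, so □◇◇p holds vacuously. ✓
Satisfying worlds: {w5}.
So □◇◇p fails at the other 4 worlds.

4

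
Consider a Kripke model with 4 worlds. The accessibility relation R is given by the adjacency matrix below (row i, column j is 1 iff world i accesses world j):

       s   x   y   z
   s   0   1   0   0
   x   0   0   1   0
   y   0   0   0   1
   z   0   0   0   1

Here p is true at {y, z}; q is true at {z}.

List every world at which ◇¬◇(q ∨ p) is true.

∅

s: successors {x}; ¬◇(q ∨ p) there: x:F. ✗
x: successors {y}; ¬◇(q ∨ p) there: y:F. ✗
y: successors {z}; ¬◇(q ∨ p) there: z:F. ✗
z: successors {z}; ¬◇(q ∨ p) there: z:F. ✗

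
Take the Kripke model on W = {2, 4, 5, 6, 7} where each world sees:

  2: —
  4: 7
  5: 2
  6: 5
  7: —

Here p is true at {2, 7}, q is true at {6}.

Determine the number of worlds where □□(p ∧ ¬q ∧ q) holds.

2: no successors, so □□(p ∧ ¬q ∧ q) holds vacuously. ✓
4: successors {7}; □(p ∧ ¬q ∧ q) there: 7:T. ✓
5: successors {2}; □(p ∧ ¬q ∧ q) there: 2:T. ✓
6: successors {5}; □(p ∧ ¬q ∧ q) there: 5:F. ✗
7: no successors, so □□(p ∧ ¬q ∧ q) holds vacuously. ✓
Satisfying worlds: {2, 4, 5, 7}.

4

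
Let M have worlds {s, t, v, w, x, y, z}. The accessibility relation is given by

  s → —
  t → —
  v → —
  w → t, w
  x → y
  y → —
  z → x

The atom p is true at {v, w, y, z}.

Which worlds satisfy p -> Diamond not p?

{s, t, w, x, z}

s: p is F, Diamond not p is F. ✓
t: p is F, Diamond not p is F. ✓
v: p is T, Diamond not p is F. ✗
w: p is T, Diamond not p is T. ✓
x: p is F, Diamond not p is F. ✓
y: p is T, Diamond not p is F. ✗
z: p is T, Diamond not p is T. ✓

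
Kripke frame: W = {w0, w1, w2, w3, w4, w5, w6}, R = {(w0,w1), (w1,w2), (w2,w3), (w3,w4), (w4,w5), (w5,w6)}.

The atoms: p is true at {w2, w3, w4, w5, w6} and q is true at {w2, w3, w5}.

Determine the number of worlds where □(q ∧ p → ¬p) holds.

w0: successors {w1}; q ∧ p → ¬p there: w1:T. ✓
w1: successors {w2}; q ∧ p → ¬p there: w2:F. ✗
w2: successors {w3}; q ∧ p → ¬p there: w3:F. ✗
w3: successors {w4}; q ∧ p → ¬p there: w4:T. ✓
w4: successors {w5}; q ∧ p → ¬p there: w5:F. ✗
w5: successors {w6}; q ∧ p → ¬p there: w6:T. ✓
w6: no successors, so □(q ∧ p → ¬p) holds vacuously. ✓
Satisfying worlds: {w0, w3, w5, w6}.

4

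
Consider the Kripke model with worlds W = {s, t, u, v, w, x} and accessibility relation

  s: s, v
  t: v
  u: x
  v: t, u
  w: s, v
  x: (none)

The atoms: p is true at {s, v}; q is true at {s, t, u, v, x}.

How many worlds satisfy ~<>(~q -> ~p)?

1

s: <>(~q -> ~p) is T. ✗
t: <>(~q -> ~p) is T. ✗
u: <>(~q -> ~p) is T. ✗
v: <>(~q -> ~p) is T. ✗
w: <>(~q -> ~p) is T. ✗
x: <>(~q -> ~p) is F. ✓
Satisfying worlds: {x}.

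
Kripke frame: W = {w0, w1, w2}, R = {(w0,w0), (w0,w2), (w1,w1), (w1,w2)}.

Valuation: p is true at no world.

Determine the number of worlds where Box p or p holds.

w0: Box p is F, p is F. ✗
w1: Box p is F, p is F. ✗
w2: Box p is T, p is F. ✓
Satisfying worlds: {w2}.

1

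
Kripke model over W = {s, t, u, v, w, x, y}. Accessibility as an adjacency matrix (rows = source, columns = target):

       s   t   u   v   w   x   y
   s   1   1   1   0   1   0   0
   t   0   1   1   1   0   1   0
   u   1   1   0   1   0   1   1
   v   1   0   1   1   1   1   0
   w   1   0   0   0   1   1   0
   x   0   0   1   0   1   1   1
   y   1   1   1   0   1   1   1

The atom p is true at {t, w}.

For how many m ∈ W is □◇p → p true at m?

s: □◇p is T, p is F. ✗
t: □◇p is T, p is T. ✓
u: □◇p is T, p is F. ✗
v: □◇p is T, p is F. ✗
w: □◇p is T, p is T. ✓
x: □◇p is T, p is F. ✗
y: □◇p is T, p is F. ✗
Satisfying worlds: {t, w}.

2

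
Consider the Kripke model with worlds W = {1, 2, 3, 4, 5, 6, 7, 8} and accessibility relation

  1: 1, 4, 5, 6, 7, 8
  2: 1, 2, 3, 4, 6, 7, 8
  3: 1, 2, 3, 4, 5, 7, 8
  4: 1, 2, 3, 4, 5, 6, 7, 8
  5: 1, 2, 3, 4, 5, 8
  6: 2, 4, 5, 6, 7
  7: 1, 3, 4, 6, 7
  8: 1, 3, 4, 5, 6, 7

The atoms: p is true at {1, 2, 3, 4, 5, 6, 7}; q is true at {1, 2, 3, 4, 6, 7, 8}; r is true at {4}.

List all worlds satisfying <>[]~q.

∅

1: successors {1, 4, 5, 6, 7, 8}; []~q there: 1:F, 4:F, 5:F, 6:F, 7:F, 8:F. ✗
2: successors {1, 2, 3, 4, 6, 7, 8}; []~q there: 1:F, 2:F, 3:F, 4:F, 6:F, 7:F, 8:F. ✗
3: successors {1, 2, 3, 4, 5, 7, 8}; []~q there: 1:F, 2:F, 3:F, 4:F, 5:F, 7:F, 8:F. ✗
4: successors {1, 2, 3, 4, 5, 6, 7, 8}; []~q there: 1:F, 2:F, 3:F, 4:F, 5:F, 6:F, 7:F, 8:F. ✗
5: successors {1, 2, 3, 4, 5, 8}; []~q there: 1:F, 2:F, 3:F, 4:F, 5:F, 8:F. ✗
6: successors {2, 4, 5, 6, 7}; []~q there: 2:F, 4:F, 5:F, 6:F, 7:F. ✗
7: successors {1, 3, 4, 6, 7}; []~q there: 1:F, 3:F, 4:F, 6:F, 7:F. ✗
8: successors {1, 3, 4, 5, 6, 7}; []~q there: 1:F, 3:F, 4:F, 5:F, 6:F, 7:F. ✗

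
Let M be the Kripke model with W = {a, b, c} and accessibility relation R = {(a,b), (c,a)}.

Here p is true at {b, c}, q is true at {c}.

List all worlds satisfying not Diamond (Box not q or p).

a: Diamond (Box not q or p) is T. ✗
b: Diamond (Box not q or p) is F. ✓
c: Diamond (Box not q or p) is T. ✗

{b}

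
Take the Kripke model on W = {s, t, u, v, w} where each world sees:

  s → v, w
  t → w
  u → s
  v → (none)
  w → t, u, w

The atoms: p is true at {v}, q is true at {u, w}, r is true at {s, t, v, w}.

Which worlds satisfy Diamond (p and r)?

{s}

s: successors {v, w}; p and r there: v:T, w:F. ✓
t: successors {w}; p and r there: w:F. ✗
u: successors {s}; p and r there: s:F. ✗
v: no successors, so Diamond (p and r) fails. ✗
w: successors {t, u, w}; p and r there: t:F, u:F, w:F. ✗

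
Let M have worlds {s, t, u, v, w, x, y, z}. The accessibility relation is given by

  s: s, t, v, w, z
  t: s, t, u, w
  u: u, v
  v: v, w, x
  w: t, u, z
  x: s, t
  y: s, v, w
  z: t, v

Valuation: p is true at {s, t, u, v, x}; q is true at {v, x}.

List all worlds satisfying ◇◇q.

{s, t, u, v, w, x, y, z}

s: successors {s, t, v, w, z}; ◇q there: s:T, t:F, v:T, w:F, z:T. ✓
t: successors {s, t, u, w}; ◇q there: s:T, t:F, u:T, w:F. ✓
u: successors {u, v}; ◇q there: u:T, v:T. ✓
v: successors {v, w, x}; ◇q there: v:T, w:F, x:F. ✓
w: successors {t, u, z}; ◇q there: t:F, u:T, z:T. ✓
x: successors {s, t}; ◇q there: s:T, t:F. ✓
y: successors {s, v, w}; ◇q there: s:T, v:T, w:F. ✓
z: successors {t, v}; ◇q there: t:F, v:T. ✓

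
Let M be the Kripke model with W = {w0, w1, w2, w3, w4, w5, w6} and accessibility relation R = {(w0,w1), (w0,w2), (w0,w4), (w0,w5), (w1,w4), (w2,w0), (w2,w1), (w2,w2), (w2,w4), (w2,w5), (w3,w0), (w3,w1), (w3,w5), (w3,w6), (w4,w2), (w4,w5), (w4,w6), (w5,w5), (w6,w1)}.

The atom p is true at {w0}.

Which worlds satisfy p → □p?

w0: p is T, □p is F. ✗
w1: p is F, □p is F. ✓
w2: p is F, □p is F. ✓
w3: p is F, □p is F. ✓
w4: p is F, □p is F. ✓
w5: p is F, □p is F. ✓
w6: p is F, □p is F. ✓

{w1, w2, w3, w4, w5, w6}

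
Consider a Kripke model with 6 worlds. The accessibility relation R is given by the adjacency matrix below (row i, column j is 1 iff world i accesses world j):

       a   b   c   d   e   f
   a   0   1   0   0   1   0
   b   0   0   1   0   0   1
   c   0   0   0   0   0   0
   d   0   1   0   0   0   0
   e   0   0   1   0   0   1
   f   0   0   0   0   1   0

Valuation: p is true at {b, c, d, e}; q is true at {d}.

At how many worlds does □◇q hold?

a: successors {b, e}; ◇q there: b:F, e:F. ✗
b: successors {c, f}; ◇q there: c:F, f:F. ✗
c: no successors, so □◇q holds vacuously. ✓
d: successors {b}; ◇q there: b:F. ✗
e: successors {c, f}; ◇q there: c:F, f:F. ✗
f: successors {e}; ◇q there: e:F. ✗
Satisfying worlds: {c}.

1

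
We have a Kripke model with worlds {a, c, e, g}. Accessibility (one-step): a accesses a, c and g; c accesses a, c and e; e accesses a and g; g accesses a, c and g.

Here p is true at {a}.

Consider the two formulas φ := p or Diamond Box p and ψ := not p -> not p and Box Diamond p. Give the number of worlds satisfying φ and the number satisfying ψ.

1 and 4

For p or Diamond Box p:
a: p is T, Diamond Box p is F. ✓
c: p is F, Diamond Box p is F. ✗
e: p is F, Diamond Box p is F. ✗
g: p is F, Diamond Box p is F. ✗
— 1 world.
For not p -> not p and Box Diamond p:
a: not p is F, not p and Box Diamond p is F. ✓
c: not p is T, not p and Box Diamond p is T. ✓
e: not p is T, not p and Box Diamond p is T. ✓
g: not p is T, not p and Box Diamond p is T. ✓
— 4 worlds.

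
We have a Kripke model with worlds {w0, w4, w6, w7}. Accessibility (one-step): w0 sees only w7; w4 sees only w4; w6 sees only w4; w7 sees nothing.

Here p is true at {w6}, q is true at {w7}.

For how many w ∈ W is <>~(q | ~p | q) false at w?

w0: successors {w7}; ~(q | ~p | q) there: w7:F. ✗
w4: successors {w4}; ~(q | ~p | q) there: w4:F. ✗
w6: successors {w4}; ~(q | ~p | q) there: w4:F. ✗
w7: no successors, so <>~(q | ~p | q) fails. ✗
Satisfying worlds: ∅.
So <>~(q | ~p | q) fails at the other 4 worlds.

4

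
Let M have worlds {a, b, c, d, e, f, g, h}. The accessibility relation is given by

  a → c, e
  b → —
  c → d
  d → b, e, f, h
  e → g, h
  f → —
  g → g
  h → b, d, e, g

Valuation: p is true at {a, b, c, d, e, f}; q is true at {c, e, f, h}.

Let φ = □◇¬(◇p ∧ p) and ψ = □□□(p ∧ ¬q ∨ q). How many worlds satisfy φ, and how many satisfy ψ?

5 and 2

For □◇¬(◇p ∧ p):
a: successors {c, e}; ◇¬(◇p ∧ p) there: c:F, e:T. ✗
b: no successors, so □◇¬(◇p ∧ p) holds vacuously. ✓
c: successors {d}; ◇¬(◇p ∧ p) there: d:T. ✓
d: successors {b, e, f, h}; ◇¬(◇p ∧ p) there: b:F, e:T, f:F, h:T. ✗
e: successors {g, h}; ◇¬(◇p ∧ p) there: g:T, h:T. ✓
f: no successors, so □◇¬(◇p ∧ p) holds vacuously. ✓
g: successors {g}; ◇¬(◇p ∧ p) there: g:T. ✓
h: successors {b, d, e, g}; ◇¬(◇p ∧ p) there: b:F, d:T, e:T, g:T. ✗
— 5 worlds.
For □□□(p ∧ ¬q ∨ q):
a: successors {c, e}; □□(p ∧ ¬q ∨ q) there: c:T, e:F. ✗
b: no successors, so □□□(p ∧ ¬q ∨ q) holds vacuously. ✓
c: successors {d}; □□(p ∧ ¬q ∨ q) there: d:F. ✗
d: successors {b, e, f, h}; □□(p ∧ ¬q ∨ q) there: b:T, e:F, f:T, h:F. ✗
e: successors {g, h}; □□(p ∧ ¬q ∨ q) there: g:F, h:F. ✗
f: no successors, so □□□(p ∧ ¬q ∨ q) holds vacuously. ✓
g: successors {g}; □□(p ∧ ¬q ∨ q) there: g:F. ✗
h: successors {b, d, e, g}; □□(p ∧ ¬q ∨ q) there: b:T, d:F, e:F, g:F. ✗
— 2 worlds.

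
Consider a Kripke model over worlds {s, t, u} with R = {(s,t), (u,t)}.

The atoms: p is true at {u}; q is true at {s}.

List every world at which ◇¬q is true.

s: successors {t}; ¬q there: t:T. ✓
t: no successors, so ◇¬q fails. ✗
u: successors {t}; ¬q there: t:T. ✓

{s, u}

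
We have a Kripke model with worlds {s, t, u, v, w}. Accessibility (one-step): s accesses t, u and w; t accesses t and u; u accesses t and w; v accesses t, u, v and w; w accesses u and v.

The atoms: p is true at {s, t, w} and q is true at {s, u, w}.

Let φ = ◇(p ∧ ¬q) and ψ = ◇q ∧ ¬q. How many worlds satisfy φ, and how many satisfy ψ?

For ◇(p ∧ ¬q):
s: successors {t, u, w}; p ∧ ¬q there: t:T, u:F, w:F. ✓
t: successors {t, u}; p ∧ ¬q there: t:T, u:F. ✓
u: successors {t, w}; p ∧ ¬q there: t:T, w:F. ✓
v: successors {t, u, v, w}; p ∧ ¬q there: t:T, u:F, v:F, w:F. ✓
w: successors {u, v}; p ∧ ¬q there: u:F, v:F. ✗
— 4 worlds.
For ◇q ∧ ¬q:
s: ◇q is T, ¬q is F. ✗
t: ◇q is T, ¬q is T. ✓
u: ◇q is T, ¬q is F. ✗
v: ◇q is T, ¬q is T. ✓
w: ◇q is T, ¬q is F. ✗
— 2 worlds.

4 and 2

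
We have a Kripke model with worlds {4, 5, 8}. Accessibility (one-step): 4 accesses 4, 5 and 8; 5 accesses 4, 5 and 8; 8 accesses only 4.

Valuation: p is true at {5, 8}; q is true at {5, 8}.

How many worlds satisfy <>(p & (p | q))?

2

4: successors {4, 5, 8}; p & (p | q) there: 4:F, 5:T, 8:T. ✓
5: successors {4, 5, 8}; p & (p | q) there: 4:F, 5:T, 8:T. ✓
8: successors {4}; p & (p | q) there: 4:F. ✗
Satisfying worlds: {4, 5}.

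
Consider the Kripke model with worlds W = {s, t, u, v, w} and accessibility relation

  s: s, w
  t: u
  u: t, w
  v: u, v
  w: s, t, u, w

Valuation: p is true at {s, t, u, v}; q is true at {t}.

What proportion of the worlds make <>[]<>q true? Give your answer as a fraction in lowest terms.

2/5

s: successors {s, w}; []<>q there: s:F, w:F. ✗
t: successors {u}; []<>q there: u:F. ✗
u: successors {t, w}; []<>q there: t:T, w:F. ✓
v: successors {u, v}; []<>q there: u:F, v:F. ✗
w: successors {s, t, u, w}; []<>q there: s:F, t:T, u:F, w:F. ✓
That's 2 of 5 worlds, so 2/5.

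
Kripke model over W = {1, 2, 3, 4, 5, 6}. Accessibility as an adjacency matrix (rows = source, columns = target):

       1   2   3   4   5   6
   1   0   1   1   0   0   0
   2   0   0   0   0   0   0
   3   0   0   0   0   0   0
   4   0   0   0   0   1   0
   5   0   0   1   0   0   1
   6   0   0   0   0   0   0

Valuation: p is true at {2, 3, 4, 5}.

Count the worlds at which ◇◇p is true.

1

1: successors {2, 3}; ◇p there: 2:F, 3:F. ✗
2: no successors, so ◇◇p fails. ✗
3: no successors, so ◇◇p fails. ✗
4: successors {5}; ◇p there: 5:T. ✓
5: successors {3, 6}; ◇p there: 3:F, 6:F. ✗
6: no successors, so ◇◇p fails. ✗
Satisfying worlds: {4}.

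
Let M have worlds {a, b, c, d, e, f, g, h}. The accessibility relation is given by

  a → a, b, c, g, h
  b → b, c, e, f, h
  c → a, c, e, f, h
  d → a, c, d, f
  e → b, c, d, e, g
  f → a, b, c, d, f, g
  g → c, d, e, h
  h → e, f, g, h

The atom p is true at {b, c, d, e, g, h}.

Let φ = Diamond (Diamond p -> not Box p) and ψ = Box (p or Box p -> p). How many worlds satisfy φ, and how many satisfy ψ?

For Diamond (Diamond p -> not Box p):
a: successors {a, b, c, g, h}; Diamond p -> not Box p there: a:T, b:T, c:T, g:F, h:T. ✓
b: successors {b, c, e, f, h}; Diamond p -> not Box p there: b:T, c:T, e:F, f:T, h:T. ✓
c: successors {a, c, e, f, h}; Diamond p -> not Box p there: a:T, c:T, e:F, f:T, h:T. ✓
d: successors {a, c, d, f}; Diamond p -> not Box p there: a:T, c:T, d:T, f:T. ✓
e: successors {b, c, d, e, g}; Diamond p -> not Box p there: b:T, c:T, d:T, e:F, g:F. ✓
f: successors {a, b, c, d, f, g}; Diamond p -> not Box p there: a:T, b:T, c:T, d:T, f:T, g:F. ✓
g: successors {c, d, e, h}; Diamond p -> not Box p there: c:T, d:T, e:F, h:T. ✓
h: successors {e, f, g, h}; Diamond p -> not Box p there: e:F, f:T, g:F, h:T. ✓
— 8 worlds.
For Box (p or Box p -> p):
a: successors {a, b, c, g, h}; p or Box p -> p there: a:T, b:T, c:T, g:T, h:T. ✓
b: successors {b, c, e, f, h}; p or Box p -> p there: b:T, c:T, e:T, f:T, h:T. ✓
c: successors {a, c, e, f, h}; p or Box p -> p there: a:T, c:T, e:T, f:T, h:T. ✓
d: successors {a, c, d, f}; p or Box p -> p there: a:T, c:T, d:T, f:T. ✓
e: successors {b, c, d, e, g}; p or Box p -> p there: b:T, c:T, d:T, e:T, g:T. ✓
f: successors {a, b, c, d, f, g}; p or Box p -> p there: a:T, b:T, c:T, d:T, f:T, g:T. ✓
g: successors {c, d, e, h}; p or Box p -> p there: c:T, d:T, e:T, h:T. ✓
h: successors {e, f, g, h}; p or Box p -> p there: e:T, f:T, g:T, h:T. ✓
— 8 worlds.

8 and 8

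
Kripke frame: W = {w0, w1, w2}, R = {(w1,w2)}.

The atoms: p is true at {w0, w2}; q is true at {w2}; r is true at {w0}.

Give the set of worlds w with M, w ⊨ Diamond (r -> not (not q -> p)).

{w1}

w0: no successors, so Diamond (r -> not (not q -> p)) fails. ✗
w1: successors {w2}; r -> not (not q -> p) there: w2:T. ✓
w2: no successors, so Diamond (r -> not (not q -> p)) fails. ✗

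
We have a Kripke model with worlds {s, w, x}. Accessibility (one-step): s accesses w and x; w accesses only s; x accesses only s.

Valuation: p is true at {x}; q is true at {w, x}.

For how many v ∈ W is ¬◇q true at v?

s: ◇q is T. ✗
w: ◇q is F. ✓
x: ◇q is F. ✓
Satisfying worlds: {w, x}.

2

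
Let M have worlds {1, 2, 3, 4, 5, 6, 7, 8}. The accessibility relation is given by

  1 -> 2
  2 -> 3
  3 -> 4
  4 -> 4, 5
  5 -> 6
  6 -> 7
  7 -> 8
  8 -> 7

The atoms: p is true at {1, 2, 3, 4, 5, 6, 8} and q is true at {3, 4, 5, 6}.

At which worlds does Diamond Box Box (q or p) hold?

1: successors {2}; Box Box (q or p) there: 2:T. ✓
2: successors {3}; Box Box (q or p) there: 3:T. ✓
3: successors {4}; Box Box (q or p) there: 4:T. ✓
4: successors {4, 5}; Box Box (q or p) there: 4:T, 5:F. ✓
5: successors {6}; Box Box (q or p) there: 6:T. ✓
6: successors {7}; Box Box (q or p) there: 7:F. ✗
7: successors {8}; Box Box (q or p) there: 8:T. ✓
8: successors {7}; Box Box (q or p) there: 7:F. ✗

{1, 2, 3, 4, 5, 7}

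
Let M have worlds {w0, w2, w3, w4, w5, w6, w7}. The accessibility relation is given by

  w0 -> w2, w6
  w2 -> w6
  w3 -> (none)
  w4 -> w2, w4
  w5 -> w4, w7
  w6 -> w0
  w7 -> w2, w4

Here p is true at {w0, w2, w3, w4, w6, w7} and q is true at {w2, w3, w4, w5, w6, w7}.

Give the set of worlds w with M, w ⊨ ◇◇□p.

{w0, w2, w4, w5, w6, w7}

w0: successors {w2, w6}; ◇□p there: w2:T, w6:T. ✓
w2: successors {w6}; ◇□p there: w6:T. ✓
w3: no successors, so ◇◇□p fails. ✗
w4: successors {w2, w4}; ◇□p there: w2:T, w4:T. ✓
w5: successors {w4, w7}; ◇□p there: w4:T, w7:T. ✓
w6: successors {w0}; ◇□p there: w0:T. ✓
w7: successors {w2, w4}; ◇□p there: w2:T, w4:T. ✓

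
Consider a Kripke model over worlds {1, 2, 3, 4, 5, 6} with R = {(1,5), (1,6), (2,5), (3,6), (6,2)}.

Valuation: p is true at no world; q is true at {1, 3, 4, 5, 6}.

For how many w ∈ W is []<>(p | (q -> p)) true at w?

1: successors {5, 6}; <>(p | (q -> p)) there: 5:F, 6:T. ✗
2: successors {5}; <>(p | (q -> p)) there: 5:F. ✗
3: successors {6}; <>(p | (q -> p)) there: 6:T. ✓
4: no successors, so []<>(p | (q -> p)) holds vacuously. ✓
5: no successors, so []<>(p | (q -> p)) holds vacuously. ✓
6: successors {2}; <>(p | (q -> p)) there: 2:F. ✗
Satisfying worlds: {3, 4, 5}.

3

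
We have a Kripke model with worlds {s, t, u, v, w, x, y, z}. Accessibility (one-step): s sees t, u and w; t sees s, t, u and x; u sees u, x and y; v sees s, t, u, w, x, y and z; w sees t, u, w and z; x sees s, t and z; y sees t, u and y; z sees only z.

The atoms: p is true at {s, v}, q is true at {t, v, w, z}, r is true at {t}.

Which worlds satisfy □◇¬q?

s: successors {t, u, w}; ◇¬q there: t:T, u:T, w:T. ✓
t: successors {s, t, u, x}; ◇¬q there: s:T, t:T, u:T, x:T. ✓
u: successors {u, x, y}; ◇¬q there: u:T, x:T, y:T. ✓
v: successors {s, t, u, w, x, y, z}; ◇¬q there: s:T, t:T, u:T, w:T, x:T, y:T, z:F. ✗
w: successors {t, u, w, z}; ◇¬q there: t:T, u:T, w:T, z:F. ✗
x: successors {s, t, z}; ◇¬q there: s:T, t:T, z:F. ✗
y: successors {t, u, y}; ◇¬q there: t:T, u:T, y:T. ✓
z: successors {z}; ◇¬q there: z:F. ✗

{s, t, u, y}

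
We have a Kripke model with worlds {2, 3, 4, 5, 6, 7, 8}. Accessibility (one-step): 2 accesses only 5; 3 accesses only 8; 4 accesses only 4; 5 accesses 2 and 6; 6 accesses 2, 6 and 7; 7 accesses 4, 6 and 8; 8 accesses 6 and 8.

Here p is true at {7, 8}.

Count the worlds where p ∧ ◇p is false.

5

2: p is F, ◇p is F. ✗
3: p is F, ◇p is T. ✗
4: p is F, ◇p is F. ✗
5: p is F, ◇p is F. ✗
6: p is F, ◇p is T. ✗
7: p is T, ◇p is T. ✓
8: p is T, ◇p is T. ✓
Satisfying worlds: {7, 8}.
So p ∧ ◇p fails at the other 5 worlds.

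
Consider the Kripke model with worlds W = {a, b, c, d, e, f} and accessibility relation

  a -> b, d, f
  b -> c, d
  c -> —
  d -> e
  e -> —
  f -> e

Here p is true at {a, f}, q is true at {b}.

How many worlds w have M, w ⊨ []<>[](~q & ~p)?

3

a: successors {b, d, f}; <>[](~q & ~p) there: b:T, d:T, f:T. ✓
b: successors {c, d}; <>[](~q & ~p) there: c:F, d:T. ✗
c: no successors, so []<>[](~q & ~p) holds vacuously. ✓
d: successors {e}; <>[](~q & ~p) there: e:F. ✗
e: no successors, so []<>[](~q & ~p) holds vacuously. ✓
f: successors {e}; <>[](~q & ~p) there: e:F. ✗
Satisfying worlds: {a, c, e}.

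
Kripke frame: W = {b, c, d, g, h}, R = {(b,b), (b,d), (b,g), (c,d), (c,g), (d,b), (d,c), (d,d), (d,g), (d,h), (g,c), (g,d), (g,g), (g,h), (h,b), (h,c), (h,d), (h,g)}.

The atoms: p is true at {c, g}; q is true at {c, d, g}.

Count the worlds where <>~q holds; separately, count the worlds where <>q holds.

4 and 5

For <>~q:
b: successors {b, d, g}; ~q there: b:T, d:F, g:F. ✓
c: successors {d, g}; ~q there: d:F, g:F. ✗
d: successors {b, c, d, g, h}; ~q there: b:T, c:F, d:F, g:F, h:T. ✓
g: successors {c, d, g, h}; ~q there: c:F, d:F, g:F, h:T. ✓
h: successors {b, c, d, g}; ~q there: b:T, c:F, d:F, g:F. ✓
— 4 worlds.
For <>q:
b: successors {b, d, g}; q there: b:F, d:T, g:T. ✓
c: successors {d, g}; q there: d:T, g:T. ✓
d: successors {b, c, d, g, h}; q there: b:F, c:T, d:T, g:T, h:F. ✓
g: successors {c, d, g, h}; q there: c:T, d:T, g:T, h:F. ✓
h: successors {b, c, d, g}; q there: b:F, c:T, d:T, g:T. ✓
— 5 worlds.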